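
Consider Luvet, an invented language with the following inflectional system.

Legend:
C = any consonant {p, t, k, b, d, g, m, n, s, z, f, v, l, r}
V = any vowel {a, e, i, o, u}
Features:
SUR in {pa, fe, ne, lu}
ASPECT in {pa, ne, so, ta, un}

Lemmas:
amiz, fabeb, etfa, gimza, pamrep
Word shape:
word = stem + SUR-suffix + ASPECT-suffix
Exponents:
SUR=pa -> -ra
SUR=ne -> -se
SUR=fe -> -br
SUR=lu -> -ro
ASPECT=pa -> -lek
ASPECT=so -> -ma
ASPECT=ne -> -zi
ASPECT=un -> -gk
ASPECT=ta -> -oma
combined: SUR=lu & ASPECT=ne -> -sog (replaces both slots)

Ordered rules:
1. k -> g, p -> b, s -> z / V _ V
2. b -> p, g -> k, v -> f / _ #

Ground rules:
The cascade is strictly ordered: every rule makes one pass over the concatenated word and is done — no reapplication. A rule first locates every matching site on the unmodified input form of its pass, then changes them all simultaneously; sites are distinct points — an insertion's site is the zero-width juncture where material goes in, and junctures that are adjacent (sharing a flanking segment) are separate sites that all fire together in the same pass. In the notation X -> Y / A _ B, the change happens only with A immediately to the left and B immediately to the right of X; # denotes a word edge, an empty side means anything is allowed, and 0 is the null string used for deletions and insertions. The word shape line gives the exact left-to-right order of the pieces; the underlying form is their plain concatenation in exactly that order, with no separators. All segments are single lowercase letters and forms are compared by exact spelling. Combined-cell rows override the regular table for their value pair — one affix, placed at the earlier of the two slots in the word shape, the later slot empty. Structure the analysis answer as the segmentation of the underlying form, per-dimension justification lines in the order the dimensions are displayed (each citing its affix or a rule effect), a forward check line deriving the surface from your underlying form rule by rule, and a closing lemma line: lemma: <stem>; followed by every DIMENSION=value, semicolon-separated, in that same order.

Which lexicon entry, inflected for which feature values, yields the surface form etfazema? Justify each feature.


underlying: etfa-se-ma
SUR=ne - signalled by the affix -se
ASPECT=so - signalled by the affix -ma
check: etfasema -> etfazema -> etfazema
lemma: etfa; SUR=ne; ASPECT=so


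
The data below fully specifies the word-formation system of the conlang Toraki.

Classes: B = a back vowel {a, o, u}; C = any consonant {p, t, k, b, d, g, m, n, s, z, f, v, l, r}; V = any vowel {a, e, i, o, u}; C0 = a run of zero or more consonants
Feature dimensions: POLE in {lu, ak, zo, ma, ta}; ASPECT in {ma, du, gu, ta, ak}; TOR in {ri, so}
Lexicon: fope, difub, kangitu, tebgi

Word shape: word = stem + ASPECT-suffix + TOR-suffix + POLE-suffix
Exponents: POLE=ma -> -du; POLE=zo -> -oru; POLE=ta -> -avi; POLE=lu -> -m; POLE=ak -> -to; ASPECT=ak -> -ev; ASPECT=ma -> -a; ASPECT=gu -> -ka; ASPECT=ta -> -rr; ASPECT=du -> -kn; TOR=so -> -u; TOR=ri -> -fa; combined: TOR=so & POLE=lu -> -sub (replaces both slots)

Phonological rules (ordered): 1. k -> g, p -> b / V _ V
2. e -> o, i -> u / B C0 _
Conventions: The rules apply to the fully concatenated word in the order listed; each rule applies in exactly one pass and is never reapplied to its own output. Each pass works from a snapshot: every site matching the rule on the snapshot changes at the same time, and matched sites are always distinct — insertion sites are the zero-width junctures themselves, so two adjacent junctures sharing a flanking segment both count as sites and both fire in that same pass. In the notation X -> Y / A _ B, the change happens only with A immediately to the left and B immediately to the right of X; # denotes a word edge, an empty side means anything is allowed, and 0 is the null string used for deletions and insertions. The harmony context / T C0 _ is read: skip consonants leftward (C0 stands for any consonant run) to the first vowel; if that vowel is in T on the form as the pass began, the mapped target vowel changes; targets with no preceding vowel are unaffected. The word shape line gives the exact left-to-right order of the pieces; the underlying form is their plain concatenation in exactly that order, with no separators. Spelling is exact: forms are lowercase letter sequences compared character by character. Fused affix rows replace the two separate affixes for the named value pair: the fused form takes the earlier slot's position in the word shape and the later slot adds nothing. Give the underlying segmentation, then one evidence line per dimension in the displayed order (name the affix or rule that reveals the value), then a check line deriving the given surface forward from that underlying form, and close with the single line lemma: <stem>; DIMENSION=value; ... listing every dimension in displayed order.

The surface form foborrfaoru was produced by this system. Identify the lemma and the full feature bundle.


underlying: fope-rr-fa-oru
POLE=zo - signalled by the affix -oru
ASPECT=ta - signalled by the affix -rr
TOR=ri - signalled by the affix -fa
check: foperrfaoru -> foberrfaoru -> foborrfaoru
lemma: fope; POLE=zo; ASPECT=ta; TOR=ri


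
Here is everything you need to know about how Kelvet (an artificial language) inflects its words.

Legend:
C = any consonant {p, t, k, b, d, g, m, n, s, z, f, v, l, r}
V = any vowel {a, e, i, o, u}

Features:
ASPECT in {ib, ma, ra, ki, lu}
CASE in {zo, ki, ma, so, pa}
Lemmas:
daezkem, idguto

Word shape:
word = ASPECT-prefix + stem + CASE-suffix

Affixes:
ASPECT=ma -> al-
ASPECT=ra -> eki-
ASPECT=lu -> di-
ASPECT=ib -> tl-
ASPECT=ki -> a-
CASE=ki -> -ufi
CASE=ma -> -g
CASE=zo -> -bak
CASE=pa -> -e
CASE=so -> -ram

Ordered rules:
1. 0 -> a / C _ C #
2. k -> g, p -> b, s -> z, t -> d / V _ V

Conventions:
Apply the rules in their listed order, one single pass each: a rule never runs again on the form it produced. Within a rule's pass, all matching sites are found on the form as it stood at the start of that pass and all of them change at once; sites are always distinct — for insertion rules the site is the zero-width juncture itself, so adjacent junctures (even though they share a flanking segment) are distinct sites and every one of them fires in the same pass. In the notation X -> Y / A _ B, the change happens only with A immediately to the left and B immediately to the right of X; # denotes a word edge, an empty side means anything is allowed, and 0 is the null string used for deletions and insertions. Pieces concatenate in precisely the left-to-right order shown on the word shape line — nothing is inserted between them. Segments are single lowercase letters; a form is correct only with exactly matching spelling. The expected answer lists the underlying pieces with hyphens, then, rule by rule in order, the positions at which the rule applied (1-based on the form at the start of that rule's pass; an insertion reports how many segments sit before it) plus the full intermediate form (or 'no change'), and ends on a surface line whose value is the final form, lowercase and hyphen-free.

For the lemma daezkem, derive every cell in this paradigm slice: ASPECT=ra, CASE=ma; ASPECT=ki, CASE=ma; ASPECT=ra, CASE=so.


cell ASPECT=ra, CASE=ma:
underlying: eki-daezkem-g
1. 0 -> a / C _ C #: inserts after position(s) 10: ekidaezkemag
2. k -> g, p -> b, s -> z, t -> d / V _ V: fires at position(s) 2: egidaezkemag
surface: egidaezkemag

cell ASPECT=ki, CASE=ma:
underlying: a-daezkem-g
1. 0 -> a / C _ C #: inserts after position(s) 8: adaezkemag
2. k -> g, p -> b, s -> z, t -> d / V _ V: no change
surface: adaezkemag

cell ASPECT=ra, CASE=so:
underlying: eki-daezkem-ram
1. 0 -> a / C _ C #: no change
2. k -> g, p -> b, s -> z, t -> d / V _ V: fires at position(s) 2: egidaezkemram
surface: egidaezkemram


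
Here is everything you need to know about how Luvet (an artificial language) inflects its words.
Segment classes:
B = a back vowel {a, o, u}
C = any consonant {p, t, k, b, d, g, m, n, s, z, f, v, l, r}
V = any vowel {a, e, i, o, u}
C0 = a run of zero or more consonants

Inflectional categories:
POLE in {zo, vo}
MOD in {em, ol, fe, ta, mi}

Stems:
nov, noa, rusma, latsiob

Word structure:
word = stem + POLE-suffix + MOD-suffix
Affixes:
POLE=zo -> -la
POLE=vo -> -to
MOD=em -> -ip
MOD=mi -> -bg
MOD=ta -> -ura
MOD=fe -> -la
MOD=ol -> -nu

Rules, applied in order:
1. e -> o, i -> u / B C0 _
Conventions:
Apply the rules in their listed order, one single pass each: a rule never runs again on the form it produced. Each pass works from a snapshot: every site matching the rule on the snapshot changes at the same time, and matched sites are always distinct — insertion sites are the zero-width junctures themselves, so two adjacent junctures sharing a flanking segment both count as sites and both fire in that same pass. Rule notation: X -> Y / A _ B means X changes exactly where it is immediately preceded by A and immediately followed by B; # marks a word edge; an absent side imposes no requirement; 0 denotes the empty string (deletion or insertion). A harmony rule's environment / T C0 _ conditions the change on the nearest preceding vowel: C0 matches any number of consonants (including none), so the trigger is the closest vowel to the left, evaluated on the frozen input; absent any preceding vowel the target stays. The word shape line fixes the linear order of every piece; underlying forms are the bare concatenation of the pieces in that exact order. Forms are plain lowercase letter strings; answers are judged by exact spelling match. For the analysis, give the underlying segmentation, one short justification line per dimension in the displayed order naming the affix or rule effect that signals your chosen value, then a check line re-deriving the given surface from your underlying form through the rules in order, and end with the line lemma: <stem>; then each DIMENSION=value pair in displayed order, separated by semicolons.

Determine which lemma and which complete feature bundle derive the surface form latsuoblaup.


underlying: latsiob-la-ip
POLE=zo - signalled by the affix -la
MOD=em - signalled by the affix -ip
check: latsioblaip -> latsuoblaup
lemma: latsiob; POLE=zo; MOD=em


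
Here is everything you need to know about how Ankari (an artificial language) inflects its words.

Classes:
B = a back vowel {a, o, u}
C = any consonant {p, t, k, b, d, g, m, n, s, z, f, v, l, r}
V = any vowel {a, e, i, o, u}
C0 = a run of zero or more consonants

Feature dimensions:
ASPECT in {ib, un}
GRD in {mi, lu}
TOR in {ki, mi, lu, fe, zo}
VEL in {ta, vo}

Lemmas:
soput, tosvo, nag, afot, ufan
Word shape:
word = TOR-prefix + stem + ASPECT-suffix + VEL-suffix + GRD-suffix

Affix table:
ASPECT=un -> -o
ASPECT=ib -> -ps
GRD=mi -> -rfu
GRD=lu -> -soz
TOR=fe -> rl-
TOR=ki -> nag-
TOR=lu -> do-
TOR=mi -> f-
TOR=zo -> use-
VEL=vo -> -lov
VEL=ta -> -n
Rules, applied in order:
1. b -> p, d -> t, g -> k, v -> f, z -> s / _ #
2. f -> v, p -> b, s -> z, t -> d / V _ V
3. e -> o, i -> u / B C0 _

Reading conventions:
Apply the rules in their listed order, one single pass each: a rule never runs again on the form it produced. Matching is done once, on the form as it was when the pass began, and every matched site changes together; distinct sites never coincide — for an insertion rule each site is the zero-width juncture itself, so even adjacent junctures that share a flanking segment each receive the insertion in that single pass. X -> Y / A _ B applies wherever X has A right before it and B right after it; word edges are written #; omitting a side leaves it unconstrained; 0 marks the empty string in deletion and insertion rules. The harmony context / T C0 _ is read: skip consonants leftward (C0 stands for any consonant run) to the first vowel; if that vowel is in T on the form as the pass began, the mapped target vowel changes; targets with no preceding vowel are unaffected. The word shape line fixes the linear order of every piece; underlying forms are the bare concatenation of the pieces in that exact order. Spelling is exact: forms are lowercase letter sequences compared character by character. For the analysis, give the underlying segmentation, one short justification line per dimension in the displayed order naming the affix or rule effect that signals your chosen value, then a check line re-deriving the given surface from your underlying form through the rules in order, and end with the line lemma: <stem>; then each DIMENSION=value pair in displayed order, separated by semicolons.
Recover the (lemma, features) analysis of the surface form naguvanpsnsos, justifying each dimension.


underlying: nag-ufan-ps-n-soz
ASPECT=ib - signalled by the affix -ps
GRD=lu - signalled by the affix -soz
TOR=ki - signalled by the affix nag-
VEL=ta - signalled by the affix -n
check: nagufanpsnsoz -> nagufanpsnsos -> naguvanpsnsos -> naguvanpsnsos
lemma: ufan; ASPECT=ib; GRD=lu; TOR=ki; VEL=ta


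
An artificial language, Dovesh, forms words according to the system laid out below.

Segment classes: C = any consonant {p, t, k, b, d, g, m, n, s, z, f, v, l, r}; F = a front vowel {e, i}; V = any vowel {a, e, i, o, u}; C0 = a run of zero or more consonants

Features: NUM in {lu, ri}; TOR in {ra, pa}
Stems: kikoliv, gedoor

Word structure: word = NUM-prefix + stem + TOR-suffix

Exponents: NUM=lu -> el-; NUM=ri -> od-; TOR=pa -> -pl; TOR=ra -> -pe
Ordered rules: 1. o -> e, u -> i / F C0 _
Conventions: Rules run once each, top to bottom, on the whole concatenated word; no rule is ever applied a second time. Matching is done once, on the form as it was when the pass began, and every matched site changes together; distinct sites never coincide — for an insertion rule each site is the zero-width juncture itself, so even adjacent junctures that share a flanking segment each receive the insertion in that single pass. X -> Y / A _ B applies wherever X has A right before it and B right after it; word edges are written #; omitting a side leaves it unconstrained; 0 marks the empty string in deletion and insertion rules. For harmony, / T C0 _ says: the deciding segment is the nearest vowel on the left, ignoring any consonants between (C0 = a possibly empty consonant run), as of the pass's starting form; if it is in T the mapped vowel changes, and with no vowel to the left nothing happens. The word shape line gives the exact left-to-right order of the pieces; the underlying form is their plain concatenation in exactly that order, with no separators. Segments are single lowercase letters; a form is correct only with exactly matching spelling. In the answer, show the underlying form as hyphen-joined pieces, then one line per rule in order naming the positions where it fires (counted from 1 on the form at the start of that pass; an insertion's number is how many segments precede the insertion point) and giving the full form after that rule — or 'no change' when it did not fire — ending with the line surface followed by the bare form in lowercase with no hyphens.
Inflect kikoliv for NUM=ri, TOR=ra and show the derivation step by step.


underlying: od-kikoliv-pe
1. o -> e, u -> i / F C0 _: fires at position(s) 6: odkikelivpe
surface: odkikelivpe


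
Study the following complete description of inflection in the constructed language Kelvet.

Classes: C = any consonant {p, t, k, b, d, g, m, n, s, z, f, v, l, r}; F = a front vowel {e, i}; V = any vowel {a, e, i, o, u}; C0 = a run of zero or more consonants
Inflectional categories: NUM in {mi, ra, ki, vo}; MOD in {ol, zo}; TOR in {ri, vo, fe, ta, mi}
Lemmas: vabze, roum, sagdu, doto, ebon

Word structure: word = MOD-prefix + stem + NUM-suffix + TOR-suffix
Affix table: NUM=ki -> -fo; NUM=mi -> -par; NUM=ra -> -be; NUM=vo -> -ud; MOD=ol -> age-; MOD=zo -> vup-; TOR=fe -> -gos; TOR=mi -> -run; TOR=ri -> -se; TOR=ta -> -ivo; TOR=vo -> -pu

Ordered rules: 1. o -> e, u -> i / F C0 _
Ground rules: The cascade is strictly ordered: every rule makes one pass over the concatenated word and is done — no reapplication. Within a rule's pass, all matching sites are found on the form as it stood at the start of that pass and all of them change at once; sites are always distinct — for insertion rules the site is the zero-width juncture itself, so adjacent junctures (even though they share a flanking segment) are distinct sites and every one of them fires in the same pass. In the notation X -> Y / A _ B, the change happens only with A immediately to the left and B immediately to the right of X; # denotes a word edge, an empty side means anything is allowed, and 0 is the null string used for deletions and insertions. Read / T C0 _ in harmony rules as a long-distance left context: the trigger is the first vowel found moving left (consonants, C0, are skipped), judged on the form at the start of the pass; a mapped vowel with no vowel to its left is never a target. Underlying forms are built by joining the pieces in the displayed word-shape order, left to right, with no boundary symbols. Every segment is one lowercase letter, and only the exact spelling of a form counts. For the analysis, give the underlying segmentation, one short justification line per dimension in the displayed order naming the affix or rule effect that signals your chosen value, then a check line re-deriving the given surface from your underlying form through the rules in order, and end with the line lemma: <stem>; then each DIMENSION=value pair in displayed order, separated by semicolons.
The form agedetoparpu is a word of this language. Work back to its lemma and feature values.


underlying: age-doto-par-pu
NUM=mi - signalled by the affix -par
MOD=ol - signalled by the affix age-
TOR=vo - signalled by the affix -pu
check: agedotoparpu -> agedetoparpu
lemma: doto; NUM=mi; MOD=ol; TOR=vo


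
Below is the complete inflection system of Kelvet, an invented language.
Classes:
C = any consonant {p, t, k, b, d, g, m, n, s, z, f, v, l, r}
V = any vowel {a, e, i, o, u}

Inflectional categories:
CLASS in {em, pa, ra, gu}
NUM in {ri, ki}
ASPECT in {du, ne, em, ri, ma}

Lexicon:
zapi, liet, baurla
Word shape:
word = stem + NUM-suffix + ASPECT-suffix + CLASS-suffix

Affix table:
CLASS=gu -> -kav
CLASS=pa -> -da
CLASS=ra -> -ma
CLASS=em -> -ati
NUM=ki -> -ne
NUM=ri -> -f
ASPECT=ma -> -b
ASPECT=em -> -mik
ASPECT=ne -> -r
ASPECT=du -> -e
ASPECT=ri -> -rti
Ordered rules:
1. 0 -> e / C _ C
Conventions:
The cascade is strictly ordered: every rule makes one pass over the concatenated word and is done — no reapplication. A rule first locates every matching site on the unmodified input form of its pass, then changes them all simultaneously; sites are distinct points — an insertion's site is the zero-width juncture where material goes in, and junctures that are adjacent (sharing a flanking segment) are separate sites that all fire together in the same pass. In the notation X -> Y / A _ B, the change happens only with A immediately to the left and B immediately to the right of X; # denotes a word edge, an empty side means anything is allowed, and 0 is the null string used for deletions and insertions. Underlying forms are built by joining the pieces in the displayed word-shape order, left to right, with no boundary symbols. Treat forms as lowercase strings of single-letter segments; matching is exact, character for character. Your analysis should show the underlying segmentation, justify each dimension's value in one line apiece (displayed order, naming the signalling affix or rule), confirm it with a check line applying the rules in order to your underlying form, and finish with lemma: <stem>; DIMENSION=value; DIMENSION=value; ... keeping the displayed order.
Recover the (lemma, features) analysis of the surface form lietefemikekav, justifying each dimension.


underlying: liet-f-mik-kav
CLASS=gu - signalled by the affix -kav
NUM=ri - signalled by the affix -f
ASPECT=em - signalled by the affix -mik
check: lietfmikkav -> lietefemikekav
lemma: liet; CLASS=gu; NUM=ri; ASPECT=em


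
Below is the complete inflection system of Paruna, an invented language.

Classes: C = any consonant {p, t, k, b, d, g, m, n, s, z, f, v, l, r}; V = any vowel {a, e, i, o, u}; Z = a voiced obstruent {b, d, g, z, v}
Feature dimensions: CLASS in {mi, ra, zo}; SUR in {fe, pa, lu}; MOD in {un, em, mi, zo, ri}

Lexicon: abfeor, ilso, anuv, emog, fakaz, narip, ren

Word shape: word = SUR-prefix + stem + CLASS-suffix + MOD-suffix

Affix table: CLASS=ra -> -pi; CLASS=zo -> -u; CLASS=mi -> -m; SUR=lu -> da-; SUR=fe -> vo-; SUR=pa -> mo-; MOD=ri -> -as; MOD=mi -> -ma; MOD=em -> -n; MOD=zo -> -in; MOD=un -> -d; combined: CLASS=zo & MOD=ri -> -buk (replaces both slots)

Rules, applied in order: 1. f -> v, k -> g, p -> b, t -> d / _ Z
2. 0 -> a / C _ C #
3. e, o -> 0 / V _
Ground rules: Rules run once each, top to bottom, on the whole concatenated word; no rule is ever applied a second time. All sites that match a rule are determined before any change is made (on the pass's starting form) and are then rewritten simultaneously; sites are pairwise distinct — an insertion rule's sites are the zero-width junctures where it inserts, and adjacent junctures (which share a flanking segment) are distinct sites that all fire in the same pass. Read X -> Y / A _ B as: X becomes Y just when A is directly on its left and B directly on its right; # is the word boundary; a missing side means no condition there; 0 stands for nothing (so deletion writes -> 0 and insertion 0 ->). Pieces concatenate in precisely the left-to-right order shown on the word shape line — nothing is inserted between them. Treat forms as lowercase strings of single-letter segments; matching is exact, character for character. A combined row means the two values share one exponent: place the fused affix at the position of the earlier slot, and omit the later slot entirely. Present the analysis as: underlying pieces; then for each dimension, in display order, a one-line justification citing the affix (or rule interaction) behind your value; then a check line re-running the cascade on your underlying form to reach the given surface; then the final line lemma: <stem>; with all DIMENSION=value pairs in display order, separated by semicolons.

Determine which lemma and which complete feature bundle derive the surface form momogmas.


underlying: mo-emog-m-as
CLASS=mi - signalled by the affix -m
SUR=pa - signalled by the affix mo-
MOD=ri - signalled by the affix -as
check: moemogmas -> moemogmas -> moemogmas -> momogmas
lemma: emog; CLASS=mi; SUR=pa; MOD=ri


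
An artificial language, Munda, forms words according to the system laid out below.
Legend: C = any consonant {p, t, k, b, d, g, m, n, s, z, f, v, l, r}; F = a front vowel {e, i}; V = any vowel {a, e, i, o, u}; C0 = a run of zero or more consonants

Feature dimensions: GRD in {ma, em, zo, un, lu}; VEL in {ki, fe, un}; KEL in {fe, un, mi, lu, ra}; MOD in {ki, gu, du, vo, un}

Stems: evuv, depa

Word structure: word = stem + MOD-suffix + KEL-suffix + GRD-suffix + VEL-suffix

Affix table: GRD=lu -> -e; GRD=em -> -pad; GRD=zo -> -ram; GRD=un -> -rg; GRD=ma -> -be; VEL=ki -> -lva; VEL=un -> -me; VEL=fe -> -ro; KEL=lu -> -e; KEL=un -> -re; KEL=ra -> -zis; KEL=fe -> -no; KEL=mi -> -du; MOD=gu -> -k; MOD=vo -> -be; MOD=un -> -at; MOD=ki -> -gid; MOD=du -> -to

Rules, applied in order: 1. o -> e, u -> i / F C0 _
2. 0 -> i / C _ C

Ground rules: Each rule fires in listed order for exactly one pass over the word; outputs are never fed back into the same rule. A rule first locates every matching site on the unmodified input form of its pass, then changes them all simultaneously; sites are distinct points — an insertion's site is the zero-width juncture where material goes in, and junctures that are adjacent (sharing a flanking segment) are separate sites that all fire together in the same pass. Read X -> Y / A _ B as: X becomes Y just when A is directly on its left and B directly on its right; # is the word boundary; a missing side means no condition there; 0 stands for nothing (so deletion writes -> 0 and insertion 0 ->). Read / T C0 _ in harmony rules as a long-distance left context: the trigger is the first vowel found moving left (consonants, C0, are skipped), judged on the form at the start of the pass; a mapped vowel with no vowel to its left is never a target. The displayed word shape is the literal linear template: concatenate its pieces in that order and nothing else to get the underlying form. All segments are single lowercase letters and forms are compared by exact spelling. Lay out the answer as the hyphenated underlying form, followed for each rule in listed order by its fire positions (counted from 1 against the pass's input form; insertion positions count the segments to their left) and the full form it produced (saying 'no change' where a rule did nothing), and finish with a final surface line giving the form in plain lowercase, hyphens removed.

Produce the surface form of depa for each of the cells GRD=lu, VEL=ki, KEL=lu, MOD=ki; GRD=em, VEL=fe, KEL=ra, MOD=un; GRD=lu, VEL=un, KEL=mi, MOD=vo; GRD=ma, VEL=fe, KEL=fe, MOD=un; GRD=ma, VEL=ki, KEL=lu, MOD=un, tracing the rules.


cell GRD=lu, VEL=ki, KEL=lu, MOD=ki:
underlying: depa-gid-e-e-lva
1. o -> e, u -> i / F C0 _: no change
2. 0 -> i / C _ C: inserts after position(s) 10: depagideeliva
surface: depagideeliva

cell GRD=em, VEL=fe, KEL=ra, MOD=un:
underlying: depa-at-zis-pad-ro
1. o -> e, u -> i / F C0 _: no change
2. 0 -> i / C _ C: inserts after position(s) 6, 9, 12: depaatizisipadiro
surface: depaatizisipadiro

cell GRD=lu, VEL=un, KEL=mi, MOD=vo:
underlying: depa-be-du-e-me
1. o -> e, u -> i / F C0 _: fires at position(s) 8: depabedieme
2. 0 -> i / C _ C: no change
surface: depabedieme

cell GRD=ma, VEL=fe, KEL=fe, MOD=un:
underlying: depa-at-no-be-ro
1. o -> e, u -> i / F C0 _: fires at position(s) 12: depaatnobere
2. 0 -> i / C _ C: inserts after position(s) 6: depaatinobere
surface: depaatinobere

cell GRD=ma, VEL=ki, KEL=lu, MOD=un:
underlying: depa-at-e-be-lva
1. o -> e, u -> i / F C0 _: no change
2. 0 -> i / C _ C: inserts after position(s) 10: depaatebeliva
surface: depaatebeliva


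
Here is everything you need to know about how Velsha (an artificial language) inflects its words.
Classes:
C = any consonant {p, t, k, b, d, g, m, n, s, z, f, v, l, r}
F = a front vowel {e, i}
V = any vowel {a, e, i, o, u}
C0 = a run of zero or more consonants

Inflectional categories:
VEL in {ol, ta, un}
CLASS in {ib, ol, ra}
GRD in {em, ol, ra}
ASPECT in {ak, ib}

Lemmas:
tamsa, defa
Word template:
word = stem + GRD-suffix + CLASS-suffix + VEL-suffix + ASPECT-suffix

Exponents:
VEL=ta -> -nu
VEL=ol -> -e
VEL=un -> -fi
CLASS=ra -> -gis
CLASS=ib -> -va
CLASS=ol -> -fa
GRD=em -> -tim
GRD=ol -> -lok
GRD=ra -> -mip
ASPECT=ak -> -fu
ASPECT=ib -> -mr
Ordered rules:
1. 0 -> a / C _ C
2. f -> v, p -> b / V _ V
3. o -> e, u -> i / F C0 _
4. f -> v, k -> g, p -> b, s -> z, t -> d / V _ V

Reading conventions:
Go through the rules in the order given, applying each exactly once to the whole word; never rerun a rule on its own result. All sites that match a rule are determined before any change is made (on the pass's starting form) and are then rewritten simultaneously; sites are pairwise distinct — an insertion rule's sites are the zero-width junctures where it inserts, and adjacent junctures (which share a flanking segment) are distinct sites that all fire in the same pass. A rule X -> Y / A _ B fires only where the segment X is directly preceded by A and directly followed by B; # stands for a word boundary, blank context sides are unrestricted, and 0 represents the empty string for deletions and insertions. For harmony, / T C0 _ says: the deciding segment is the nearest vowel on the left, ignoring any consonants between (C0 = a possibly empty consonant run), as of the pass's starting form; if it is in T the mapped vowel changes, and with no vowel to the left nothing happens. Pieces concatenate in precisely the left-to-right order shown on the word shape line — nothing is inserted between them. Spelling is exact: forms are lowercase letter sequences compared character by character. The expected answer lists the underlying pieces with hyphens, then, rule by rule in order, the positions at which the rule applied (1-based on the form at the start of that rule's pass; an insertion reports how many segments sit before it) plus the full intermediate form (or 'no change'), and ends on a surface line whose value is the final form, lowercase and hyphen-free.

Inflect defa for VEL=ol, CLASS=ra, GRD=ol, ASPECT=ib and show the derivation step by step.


underlying: defa-lok-gis-e-mr
1. 0 -> a / C _ C: inserts after position(s) 7, 12: defalokagisemar
2. f -> v, p -> b / V _ V: fires at position(s) 3: devalokagisemar
3. o -> e, u -> i / F C0 _: no change
4. f -> v, k -> g, p -> b, s -> z, t -> d / V _ V: fires at position(s) 7, 11: devalogagizemar
surface: devalogagizemar


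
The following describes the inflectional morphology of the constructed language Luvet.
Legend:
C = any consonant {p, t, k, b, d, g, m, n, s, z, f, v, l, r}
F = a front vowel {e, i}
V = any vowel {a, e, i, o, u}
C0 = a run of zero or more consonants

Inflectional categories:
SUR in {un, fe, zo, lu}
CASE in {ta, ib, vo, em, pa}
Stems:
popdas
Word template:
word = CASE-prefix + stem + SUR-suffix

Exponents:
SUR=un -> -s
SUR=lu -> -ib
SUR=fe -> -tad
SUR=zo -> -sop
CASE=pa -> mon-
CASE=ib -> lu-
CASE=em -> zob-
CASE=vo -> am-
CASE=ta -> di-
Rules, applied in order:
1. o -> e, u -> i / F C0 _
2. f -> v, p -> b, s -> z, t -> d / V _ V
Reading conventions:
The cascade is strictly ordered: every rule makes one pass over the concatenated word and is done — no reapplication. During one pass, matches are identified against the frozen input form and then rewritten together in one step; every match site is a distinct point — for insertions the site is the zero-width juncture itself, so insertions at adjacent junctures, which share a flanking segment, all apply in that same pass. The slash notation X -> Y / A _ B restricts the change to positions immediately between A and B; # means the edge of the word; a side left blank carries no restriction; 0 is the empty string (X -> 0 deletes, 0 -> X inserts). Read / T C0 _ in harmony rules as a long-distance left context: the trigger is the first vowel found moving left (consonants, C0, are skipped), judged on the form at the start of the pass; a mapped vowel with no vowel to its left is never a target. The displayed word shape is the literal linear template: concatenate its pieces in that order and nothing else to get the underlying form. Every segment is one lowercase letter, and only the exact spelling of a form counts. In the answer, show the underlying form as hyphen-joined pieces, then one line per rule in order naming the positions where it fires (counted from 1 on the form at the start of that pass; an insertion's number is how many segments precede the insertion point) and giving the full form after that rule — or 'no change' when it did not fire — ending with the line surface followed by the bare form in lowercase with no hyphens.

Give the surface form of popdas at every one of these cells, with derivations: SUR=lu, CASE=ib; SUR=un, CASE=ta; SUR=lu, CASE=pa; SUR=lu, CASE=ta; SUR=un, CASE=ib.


cell SUR=lu, CASE=ib:
underlying: lu-popdas-ib
1. o -> e, u -> i / F C0 _: no change
2. f -> v, p -> b, s -> z, t -> d / V _ V: fires at position(s) 3, 8: lubopdazib
surface: lubopdazib

cell SUR=un, CASE=ta:
underlying: di-popdas-s
1. o -> e, u -> i / F C0 _: fires at position(s) 4: dipepdass
2. f -> v, p -> b, s -> z, t -> d / V _ V: fires at position(s) 3: dibepdass
surface: dibepdass

cell SUR=lu, CASE=pa:
underlying: mon-popdas-ib
1. o -> e, u -> i / F C0 _: no change
2. f -> v, p -> b, s -> z, t -> d / V _ V: fires at position(s) 9: monpopdazib
surface: monpopdazib

cell SUR=lu, CASE=ta:
underlying: di-popdas-ib
1. o -> e, u -> i / F C0 _: fires at position(s) 4: dipepdasib
2. f -> v, p -> b, s -> z, t -> d / V _ V: fires at position(s) 3, 8: dibepdazib
surface: dibepdazib

cell SUR=un, CASE=ib:
underlying: lu-popdas-s
1. o -> e, u -> i / F C0 _: no change
2. f -> v, p -> b, s -> z, t -> d / V _ V: fires at position(s) 3: lubopdass
surface: lubopdass


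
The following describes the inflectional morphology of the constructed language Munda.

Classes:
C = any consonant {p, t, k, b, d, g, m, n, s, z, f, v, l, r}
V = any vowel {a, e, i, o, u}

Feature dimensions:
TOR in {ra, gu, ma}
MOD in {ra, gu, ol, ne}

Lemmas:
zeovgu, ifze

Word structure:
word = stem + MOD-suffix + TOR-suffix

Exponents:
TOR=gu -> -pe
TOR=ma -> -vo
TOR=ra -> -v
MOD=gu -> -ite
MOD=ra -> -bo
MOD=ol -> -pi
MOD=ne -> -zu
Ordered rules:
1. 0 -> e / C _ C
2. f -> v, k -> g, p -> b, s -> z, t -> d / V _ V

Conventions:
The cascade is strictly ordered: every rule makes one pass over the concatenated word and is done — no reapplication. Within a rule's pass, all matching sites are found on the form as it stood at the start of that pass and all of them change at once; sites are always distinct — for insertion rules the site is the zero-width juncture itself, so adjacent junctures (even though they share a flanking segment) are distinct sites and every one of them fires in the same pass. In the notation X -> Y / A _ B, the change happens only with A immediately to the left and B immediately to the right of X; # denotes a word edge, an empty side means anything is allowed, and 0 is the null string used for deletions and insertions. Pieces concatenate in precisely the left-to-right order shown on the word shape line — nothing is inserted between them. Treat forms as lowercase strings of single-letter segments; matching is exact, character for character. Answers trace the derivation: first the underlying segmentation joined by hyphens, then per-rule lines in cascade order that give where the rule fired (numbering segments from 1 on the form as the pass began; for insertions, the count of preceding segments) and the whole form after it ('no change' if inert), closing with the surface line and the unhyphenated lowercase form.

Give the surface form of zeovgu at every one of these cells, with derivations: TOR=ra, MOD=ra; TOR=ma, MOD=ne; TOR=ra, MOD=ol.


cell TOR=ra, MOD=ra:
underlying: zeovgu-bo-v
1. 0 -> e / C _ C: inserts after position(s) 4: zeovegubov
2. f -> v, k -> g, p -> b, s -> z, t -> d / V _ V: no change
surface: zeovegubov

cell TOR=ma, MOD=ne:
underlying: zeovgu-zu-vo
1. 0 -> e / C _ C: inserts after position(s) 4: zeoveguzuvo
2. f -> v, k -> g, p -> b, s -> z, t -> d / V _ V: no change
surface: zeoveguzuvo

cell TOR=ra, MOD=ol:
underlying: zeovgu-pi-v
1. 0 -> e / C _ C: inserts after position(s) 4: zeovegupiv
2. f -> v, k -> g, p -> b, s -> z, t -> d / V _ V: fires at position(s) 8: zeovegubiv
surface: zeovegubiv


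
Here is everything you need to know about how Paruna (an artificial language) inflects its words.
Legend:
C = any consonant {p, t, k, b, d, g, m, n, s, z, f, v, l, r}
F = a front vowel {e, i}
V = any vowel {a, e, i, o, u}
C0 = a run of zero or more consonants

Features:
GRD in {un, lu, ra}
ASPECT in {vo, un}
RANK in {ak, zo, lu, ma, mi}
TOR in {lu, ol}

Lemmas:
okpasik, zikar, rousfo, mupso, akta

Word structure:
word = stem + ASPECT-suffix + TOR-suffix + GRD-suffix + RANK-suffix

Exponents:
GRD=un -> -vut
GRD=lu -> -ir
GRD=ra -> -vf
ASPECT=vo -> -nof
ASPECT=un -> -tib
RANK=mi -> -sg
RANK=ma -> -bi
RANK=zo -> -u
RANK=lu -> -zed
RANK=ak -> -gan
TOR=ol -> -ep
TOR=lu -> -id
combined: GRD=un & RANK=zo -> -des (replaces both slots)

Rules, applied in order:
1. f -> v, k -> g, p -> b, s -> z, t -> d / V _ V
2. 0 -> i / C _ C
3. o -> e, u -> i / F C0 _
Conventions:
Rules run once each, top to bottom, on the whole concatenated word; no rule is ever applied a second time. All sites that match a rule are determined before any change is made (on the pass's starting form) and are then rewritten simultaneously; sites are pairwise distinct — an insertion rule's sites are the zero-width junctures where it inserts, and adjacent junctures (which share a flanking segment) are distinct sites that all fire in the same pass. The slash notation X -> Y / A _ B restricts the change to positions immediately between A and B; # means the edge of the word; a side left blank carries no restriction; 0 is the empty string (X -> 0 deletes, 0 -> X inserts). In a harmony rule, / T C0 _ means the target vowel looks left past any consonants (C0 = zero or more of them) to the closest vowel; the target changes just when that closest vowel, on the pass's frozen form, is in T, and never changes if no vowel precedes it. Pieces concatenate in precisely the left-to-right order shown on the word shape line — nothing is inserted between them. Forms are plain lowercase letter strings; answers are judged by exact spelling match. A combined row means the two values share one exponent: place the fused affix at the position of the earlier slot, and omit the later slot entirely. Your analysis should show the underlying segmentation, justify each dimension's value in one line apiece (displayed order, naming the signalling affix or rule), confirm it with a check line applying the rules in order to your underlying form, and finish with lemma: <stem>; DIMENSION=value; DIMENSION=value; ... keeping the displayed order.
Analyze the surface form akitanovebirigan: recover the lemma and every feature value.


underlying: akta-nof-ep-ir-gan
GRD=lu - signalled by the affix -ir
ASPECT=vo - signalled by the affix -nof
RANK=ak - signalled by the affix -gan
TOR=ol - signalled by the affix -ep
check: aktanofepirgan -> aktanovebirgan -> akitanovebirigan -> akitanovebirigan
lemma: akta; GRD=lu; ASPECT=vo; RANK=ak; TOR=ol


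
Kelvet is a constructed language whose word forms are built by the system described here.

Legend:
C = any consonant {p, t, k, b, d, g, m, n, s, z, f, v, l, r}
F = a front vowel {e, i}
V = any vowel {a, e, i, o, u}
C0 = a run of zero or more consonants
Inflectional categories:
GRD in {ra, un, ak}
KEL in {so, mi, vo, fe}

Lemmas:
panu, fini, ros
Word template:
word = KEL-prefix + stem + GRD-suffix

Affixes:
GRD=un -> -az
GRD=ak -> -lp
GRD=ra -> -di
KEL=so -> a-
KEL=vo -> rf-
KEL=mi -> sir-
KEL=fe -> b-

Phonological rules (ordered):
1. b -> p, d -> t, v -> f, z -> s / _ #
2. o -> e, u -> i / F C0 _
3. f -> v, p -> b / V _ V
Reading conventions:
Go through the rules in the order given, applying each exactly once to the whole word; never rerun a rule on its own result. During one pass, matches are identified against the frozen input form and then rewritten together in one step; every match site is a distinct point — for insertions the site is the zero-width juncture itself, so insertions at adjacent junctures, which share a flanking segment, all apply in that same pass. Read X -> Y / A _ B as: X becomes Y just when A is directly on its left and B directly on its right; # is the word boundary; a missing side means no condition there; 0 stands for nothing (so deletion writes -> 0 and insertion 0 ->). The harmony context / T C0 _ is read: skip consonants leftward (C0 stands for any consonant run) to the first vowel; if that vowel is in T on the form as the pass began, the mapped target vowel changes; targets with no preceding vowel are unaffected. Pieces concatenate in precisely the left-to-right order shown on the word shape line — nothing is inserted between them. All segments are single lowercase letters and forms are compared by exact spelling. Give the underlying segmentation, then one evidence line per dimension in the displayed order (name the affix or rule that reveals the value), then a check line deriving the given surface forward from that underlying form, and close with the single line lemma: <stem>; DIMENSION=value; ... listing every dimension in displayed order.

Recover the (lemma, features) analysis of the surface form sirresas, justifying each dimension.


underlying: sir-ros-az
GRD=un - signalled by the affix -az
KEL=mi - signalled by the affix sir-
check: sirrosaz -> sirrosas -> sirresas -> sirresas
lemma: ros; GRD=un; KEL=mi


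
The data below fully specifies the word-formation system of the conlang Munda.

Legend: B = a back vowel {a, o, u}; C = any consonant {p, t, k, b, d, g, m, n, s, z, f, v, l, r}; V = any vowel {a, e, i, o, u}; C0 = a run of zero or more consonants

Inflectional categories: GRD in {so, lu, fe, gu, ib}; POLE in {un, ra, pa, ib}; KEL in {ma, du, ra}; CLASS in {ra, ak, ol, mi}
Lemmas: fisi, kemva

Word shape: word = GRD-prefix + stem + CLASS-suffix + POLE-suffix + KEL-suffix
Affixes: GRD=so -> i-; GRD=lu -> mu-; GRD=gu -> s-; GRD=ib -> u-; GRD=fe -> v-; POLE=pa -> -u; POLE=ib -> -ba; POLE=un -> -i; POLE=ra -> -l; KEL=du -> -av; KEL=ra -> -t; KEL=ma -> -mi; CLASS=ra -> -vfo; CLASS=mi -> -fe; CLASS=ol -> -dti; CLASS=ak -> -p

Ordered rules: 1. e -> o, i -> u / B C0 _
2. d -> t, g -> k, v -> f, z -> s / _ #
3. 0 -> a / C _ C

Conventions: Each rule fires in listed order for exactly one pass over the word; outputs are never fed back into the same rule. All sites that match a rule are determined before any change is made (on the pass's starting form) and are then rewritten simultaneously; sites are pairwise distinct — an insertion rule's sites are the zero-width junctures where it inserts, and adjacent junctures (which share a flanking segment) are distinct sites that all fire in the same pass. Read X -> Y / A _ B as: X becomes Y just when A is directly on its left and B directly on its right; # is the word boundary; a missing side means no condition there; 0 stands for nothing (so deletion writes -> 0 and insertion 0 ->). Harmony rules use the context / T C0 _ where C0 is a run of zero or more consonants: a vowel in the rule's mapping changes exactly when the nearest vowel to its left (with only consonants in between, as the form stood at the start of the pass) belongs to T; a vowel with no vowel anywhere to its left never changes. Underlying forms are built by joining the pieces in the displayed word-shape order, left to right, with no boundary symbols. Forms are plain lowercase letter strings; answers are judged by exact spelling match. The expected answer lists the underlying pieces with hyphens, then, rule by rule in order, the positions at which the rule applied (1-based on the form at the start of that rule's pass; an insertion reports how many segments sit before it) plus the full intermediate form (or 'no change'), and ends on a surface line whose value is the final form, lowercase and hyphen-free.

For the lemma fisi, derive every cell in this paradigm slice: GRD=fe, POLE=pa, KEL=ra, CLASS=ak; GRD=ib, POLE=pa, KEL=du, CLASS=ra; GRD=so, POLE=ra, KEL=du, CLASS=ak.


cell GRD=fe, POLE=pa, KEL=ra, CLASS=ak:
underlying: v-fisi-p-u-t
1. e -> o, i -> u / B C0 _: no change
2. d -> t, g -> k, v -> f, z -> s / _ #: no change
3. 0 -> a / C _ C: inserts after position(s) 1: vafisiput
surface: vafisiput

cell GRD=ib, POLE=pa, KEL=du, CLASS=ra:
underlying: u-fisi-vfo-u-av
1. e -> o, i -> u / B C0 _: fires at position(s) 3: ufusivfouav
2. d -> t, g -> k, v -> f, z -> s / _ #: fires at position(s) 11: ufusivfouaf
3. 0 -> a / C _ C: inserts after position(s) 6: ufusivafouaf
surface: ufusivafouaf

cell GRD=so, POLE=ra, KEL=du, CLASS=ak:
underlying: i-fisi-p-l-av
1. e -> o, i -> u / B C0 _: no change
2. d -> t, g -> k, v -> f, z -> s / _ #: fires at position(s) 9: ifisiplaf
3. 0 -> a / C _ C: inserts after position(s) 6: ifisipalaf
surface: ifisipalaf
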